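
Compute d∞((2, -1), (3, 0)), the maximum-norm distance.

max(|x_i - y_i|) = max(|2 - 3|, |-1 - 0|) = max(1, 1) = 1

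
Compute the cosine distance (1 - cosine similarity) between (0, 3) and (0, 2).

With u = (0, 3), v = (0, 2):
u·v = 0·0 + 3·2 = 0 + 6 = 6.
|u| = √(0² + 3²) = √9, |v| = √(0² + 2²) = √4, so |u||v| = √(9·4) = √36 = 6.
cos θ = (u·v)/(|u||v|) = 6/6 = 1
Cosine distance = 1 - cos θ = 1 - 1 = 0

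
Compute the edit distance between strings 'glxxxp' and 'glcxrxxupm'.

Let D[i][j] be the edit distance between the first i characters of 'glxxxp' and the first j characters of 'glcxrxxupm', with D[i][0] = i, D[0][j] = j, and D[i][j] = D[i-1][j-1] if the characters match, else 1 + min(D[i-1][j], D[i][j-1], D[i-1][j-1]). Filling the table (rows: prefixes of 'glxxxp', columns: prefixes of 'glcxrxxupm'):
     ε  g  l  c  x  r  x  x  u  p  m
  ε  0  1  2  3  4  5  6  7  8  9 10
  g  1  0  1  2  3  4  5  6  7  8  9
  l  2  1  0  1  2  3  4  5  6  7  8
  x  3  2  1  1  1  2  3  4  5  6  7
  x  4  3  2  2  1  2  2  3  4  5  6
  x  5  4  3  3  2  2  2  2  3  4  5
  p  6  5  4  4  3  3  3  3  3  3  4
The bottom-right entry gives D[6][10] = 4, so no sequence of fewer than 4 edits works. Backtracking through the table gives one optimal edit sequence (4 edits):
  glxxxp → glcxxxp (ins c @3)
  glcxxxp → glcxrxxp (ins r @5)
  glcxrxxp → glcxrxxup (ins u @8)
  glcxrxxup → glcxrxxupm (ins m @10)
Edit distance = 4.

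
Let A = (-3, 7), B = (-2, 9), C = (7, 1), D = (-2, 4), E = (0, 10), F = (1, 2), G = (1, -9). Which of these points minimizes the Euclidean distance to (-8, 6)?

Distances: d(A) ≈ 5.099, d(B) ≈ 6.7082, d(C) ≈ 15.8114, d(D) ≈ 6.3246, d(E) ≈ 8.9443, d(F) ≈ 9.8489, d(G) ≈ 17.4929. Nearest: A = (-3, 7) with distance 5.099.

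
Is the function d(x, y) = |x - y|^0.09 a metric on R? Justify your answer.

Yes. With 0 < p = 0.09 ≤ 1, d(x,y) = |x-y|^0.09 is a metric on R. Non-negativity and symmetry are immediate; |x-y|^0.09 = 0 ⟺ |x-y| = 0 ⟺ x = y. For the triangle inequality, the function t ↦ t^0.09 is subadditive on [0,∞) when p ≤ 1, so |x-z|^0.09 ≤ (|x-y| + |y-z|)^0.09 ≤ |x-y|^0.09 + |y-z|^0.09.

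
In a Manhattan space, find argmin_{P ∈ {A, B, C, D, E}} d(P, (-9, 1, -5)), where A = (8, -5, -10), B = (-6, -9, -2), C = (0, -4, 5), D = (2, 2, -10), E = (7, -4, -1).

Distances: d(A) = 28, d(B) = 16, d(C) = 24, d(D) = 17, d(E) = 25. Nearest: B = (-6, -9, -2) with distance 16.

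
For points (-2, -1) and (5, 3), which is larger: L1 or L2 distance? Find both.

L1 = |-2 - 5| + |-1 - 3| = 7 + 4 = 11
L2 = √(7² + 4²) = √65 ≈ 8.0623
L1 ≥ L2 always (equality iff movement is along one axis); L1 > L2 here.
Ratio L1/L2 = 11/√65 ≈ 1.3644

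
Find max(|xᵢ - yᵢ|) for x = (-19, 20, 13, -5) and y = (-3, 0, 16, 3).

max(|x_i - y_i|) = max(|-19 - (-3)|, |20 - 0|, |13 - 16|, |-5 - 3|) = max(16, 20, 3, 8) = 20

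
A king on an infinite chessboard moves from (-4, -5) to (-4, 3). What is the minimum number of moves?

max(|x_i - y_i|) = max(|-4 - (-4)|, |-5 - 3|) = max(0, 8) = 8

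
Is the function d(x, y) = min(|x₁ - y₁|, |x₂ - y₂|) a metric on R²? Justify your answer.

No. d fails identity of indiscernibles: take x = (-5, 0) and y = (-5, 6). Then d(x,y) = min(|-5 - (-5)|, |0 - 6|) = min(0, 6) = 0, yet x ≠ y.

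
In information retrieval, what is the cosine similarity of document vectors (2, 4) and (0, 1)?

With u = (2, 4), v = (0, 1):
u·v = 2·0 + 4·1 = 0 + 4 = 4.
|u| = √(2² + 4²) = √20, |v| = √(0² + 1²) = √1, so |u||v| = √(20·1) = √20.
cos θ = (u·v)/(|u||v|) = 4/√20 ≈ 0.8944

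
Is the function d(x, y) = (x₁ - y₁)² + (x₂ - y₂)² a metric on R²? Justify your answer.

No. The squared Euclidean distance fails the triangle inequality. Counterexample: x = (0, 0), y = (2, 3), z = (4, 6). d(x,z) = 4² + 6² = 52, but d(x,y) + d(y,z) = (2² + 3²) + (2² + 3²) = 13 + 13 = 26. Since 52 > 26, the triangle inequality is violated. (Note: √d, the ordinary Euclidean distance, IS a metric.)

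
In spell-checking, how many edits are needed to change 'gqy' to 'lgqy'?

Let D[i][j] be the edit distance between the first i characters of 'gqy' and the first j characters of 'lgqy', with D[i][0] = i, D[0][j] = j, and D[i][j] = D[i-1][j-1] if the characters match, else 1 + min(D[i-1][j], D[i][j-1], D[i-1][j-1]). Filling the table (rows: prefixes of 'gqy', columns: prefixes of 'lgqy'):
     ε  l  g  q  y
  ε  0  1  2  3  4
  g  1  1  1  2  3
  q  2  2  2  1  2
  y  3  3  3  2  1
The bottom-right entry gives D[3][4] = 1, so no sequence of fewer than 1 edit works. Backtracking through the table gives one optimal edit sequence (1 edit):
  gqy → lgqy (ins l @1)
Edit distance = 1.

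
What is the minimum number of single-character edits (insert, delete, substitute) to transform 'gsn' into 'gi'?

Let D[i][j] be the edit distance between the first i characters of 'gsn' and the first j characters of 'gi', with D[i][0] = i, D[0][j] = j, and D[i][j] = D[i-1][j-1] if the characters match, else 1 + min(D[i-1][j], D[i][j-1], D[i-1][j-1]). Filling the table (rows: prefixes of 'gsn', columns: prefixes of 'gi'):
     ε  g  i
  ε  0  1  2
  g  1  0  1
  s  2  1  1
  n  3  2  2
The bottom-right entry gives D[3][2] = 2, so no sequence of fewer than 2 edits works. Backtracking through the table gives one optimal edit sequence (2 edits):
  gsn → gn (del s @2)
  gn → gi (sub n→i @2)
Edit distance = 2.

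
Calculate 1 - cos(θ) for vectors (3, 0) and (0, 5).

With u = (3, 0), v = (0, 5):
u·v = 3·0 + 0·5 = 0 + 0 = 0.
|u| = √(3² + 0²) = √9, |v| = √(0² + 5²) = √25, so |u||v| = √(9·25) = √225 = 15.
cos θ = (u·v)/(|u||v|) = 0/15 = 0
Cosine distance = 1 - cos θ = 1 - 0 = 1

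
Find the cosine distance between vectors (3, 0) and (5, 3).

With u = (3, 0), v = (5, 3):
u·v = 3·5 + 0·3 = 15 + 0 = 15.
|u| = √(3² + 0²) = √9, |v| = √(5² + 3²) = √34, so |u||v| = √(9·34) = √306.
cos θ = (u·v)/(|u||v|) = 15/√306 ≈ 0.8575
Cosine distance = 1 - cos θ ≈ 1 - 0.8575 = 0.1425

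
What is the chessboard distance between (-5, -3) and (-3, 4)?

max(|x_i - y_i|) = max(|-5 - (-3)|, |-3 - 4|) = max(2, 7) = 7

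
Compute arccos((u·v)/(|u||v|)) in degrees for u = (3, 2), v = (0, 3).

With u = (3, 2), v = (0, 3):
u·v = 3·0 + 2·3 = 0 + 6 = 6.
|u| = √(3² + 2²) = √13, |v| = √(0² + 3²) = √9, so |u||v| = √(13·9) = √117.
cos θ = (u·v)/(|u||v|) = 6/√117 ≈ 0.5547
θ = arccos(0.5547) ≈ 56.31°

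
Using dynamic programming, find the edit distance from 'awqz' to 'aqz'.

Let D[i][j] be the edit distance between the first i characters of 'awqz' and the first j characters of 'aqz', with D[i][0] = i, D[0][j] = j, and D[i][j] = D[i-1][j-1] if the characters match, else 1 + min(D[i-1][j], D[i][j-1], D[i-1][j-1]). Filling the table (rows: prefixes of 'awqz', columns: prefixes of 'aqz'):
     ε  a  q  z
  ε  0  1  2  3
  a  1  0  1  2
  w  2  1  1  2
  q  3  2  1  2
  z  4  3  2  1
The bottom-right entry gives D[4][3] = 1, so no sequence of fewer than 1 edit works. Backtracking through the table gives one optimal edit sequence (1 edit):
  awqz → aqz (del w @2)
Edit distance = 1.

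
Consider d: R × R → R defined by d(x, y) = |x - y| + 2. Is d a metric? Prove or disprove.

No. d fails identity of indiscernibles (specifically d(x,x) = 0): d(1, 1) = |1 - 1| + 2 = 0 + 2 = 2 ≠ 0.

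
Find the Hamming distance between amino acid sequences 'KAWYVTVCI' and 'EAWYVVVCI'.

Differing positions: 1, 6. Hamming distance = 2.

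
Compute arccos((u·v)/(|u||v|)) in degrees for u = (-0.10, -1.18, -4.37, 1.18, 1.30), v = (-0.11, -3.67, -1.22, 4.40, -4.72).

With u = (-0.10, -1.18, -4.37, 1.18, 1.30), v = (-0.11, -3.67, -1.22, 4.40, -4.72):
u·v = (-0.1)·(-0.11) + (-1.18)·(-3.67) + (-4.37)·(-1.22) + 1.18·4.4 + 1.3·(-4.72) = 0.011 + 4.3306 + 5.3314 + 5.192 + (-6.136) = 8.729.
|u| = √((-0.1)² + (-1.18)² + (-4.37)² + 1.18² + 1.3²) = √(0.01 + 1.3924 + 19.0969 + 1.3924 + 1.69) = √23.5817, |v| = √((-0.11)² + (-3.67)² + (-1.22)² + 4.4² + (-4.72)²) = √(0.0121 + 13.4689 + 1.4884 + 19.36 + 22.2784) = √56.6078.
cos θ = (u·v)/(|u||v|) = 8.729/(√23.5817·√56.6078) ≈ 0.238912
θ = arccos(0.238912) ≈ 76.18°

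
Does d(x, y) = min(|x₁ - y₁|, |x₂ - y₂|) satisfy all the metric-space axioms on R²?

No. d fails identity of indiscernibles: take x = (-2, 0) and y = (-2, 4). Then d(x,y) = min(|-2 - (-2)|, |0 - 4|) = min(0, 4) = 0, yet x ≠ y.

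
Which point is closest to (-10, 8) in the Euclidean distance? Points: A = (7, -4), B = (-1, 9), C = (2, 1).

Distances: d(A) ≈ 20.8087, d(B) ≈ 9.0554, d(C) ≈ 13.8924. Nearest: B = (-1, 9) with distance 9.0554.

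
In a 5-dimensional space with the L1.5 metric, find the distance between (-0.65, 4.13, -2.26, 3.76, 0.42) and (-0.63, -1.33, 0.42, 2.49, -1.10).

(Σ|x_i - y_i|^1.5)^(1/1.5) = (|-0.65 - (-0.63)|^1.5 + |4.13 - (-1.33)|^1.5 + |-2.26 - 0.42|^1.5 + |3.76 - 2.49|^1.5 + |0.42 - (-1.1)|^1.5)^(1/1.5)
= (0.02^1.5 + 5.46^1.5 + 2.68^1.5 + 1.27^1.5 + 1.52^1.5)^(1/1.5) ≈ (0.0028 + 12.7582 + 4.3873 + 1.4312 + 1.874)^(1/1.5) = (20.4535)^(1/1.5) ≈ 7.479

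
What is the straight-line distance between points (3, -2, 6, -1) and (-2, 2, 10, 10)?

√(Σ(x_i - y_i)²) = √((3 - (-2))² + (-2 - 2)² + (6 - 10)² + (-1 - 10)²)
= √(5² + (-4)² + (-4)² + (-11)²) = √(25 + 16 + 16 + 121) = √178 ≈ 13.3417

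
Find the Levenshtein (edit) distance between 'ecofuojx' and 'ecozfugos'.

Let D[i][j] be the edit distance between the first i characters of 'ecofuojx' and the first j characters of 'ecozfugos', with D[i][0] = i, D[0][j] = j, and D[i][j] = D[i-1][j-1] if the characters match, else 1 + min(D[i-1][j], D[i][j-1], D[i-1][j-1]). Filling the table (rows: prefixes of 'ecofuojx', columns: prefixes of 'ecozfugos'):
     ε  e  c  o  z  f  u  g  o  s
  ε  0  1  2  3  4  5  6  7  8  9
  e  1  0  1  2  3  4  5  6  7  8
  c  2  1  0  1  2  3  4  5  6  7
  o  3  2  1  0  1  2  3  4  5  6
  f  4  3  2  1  1  1  2  3  4  5
  u  5  4  3  2  2  2  1  2  3  4
  o  6  5  4  3  3  3  2  2  2  3
  j  7  6  5  4  4  4  3  3  3  3
  x  8  7  6  5  5  5  4  4  4  4
The bottom-right entry gives D[8][9] = 4, so no sequence of fewer than 4 edits works. Backtracking through the table gives one optimal edit sequence (4 edits):
  ecofuojx → ecozfuojx (ins z @4)
  ecozfuojx → ecozfugjx (sub o→g @7)
  ecozfugjx → ecozfugox (sub j→o @8)
  ecozfugox → ecozfugos (sub x→s @9)
Edit distance = 4.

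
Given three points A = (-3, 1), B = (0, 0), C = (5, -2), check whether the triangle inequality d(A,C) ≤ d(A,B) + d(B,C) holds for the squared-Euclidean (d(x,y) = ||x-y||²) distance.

d(A,B) = 3² + 1² = 10, d(B,C) = 5² + 2² = 29, d(A,C) = 8² + 3² = 73.
d(A,C) = 73 > 10 + 29 = 39. Triangle inequality is VIOLATED. (Squared-Euclidean is not a metric — this is a counterexample.)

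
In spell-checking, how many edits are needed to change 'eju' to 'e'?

Let D[i][j] be the edit distance between the first i characters of 'eju' and the first j characters of 'e', with D[i][0] = i, D[0][j] = j, and D[i][j] = D[i-1][j-1] if the characters match, else 1 + min(D[i-1][j], D[i][j-1], D[i-1][j-1]). Filling the table (rows: prefixes of 'eju', columns: prefixes of 'e'):
     ε  e
  ε  0  1
  e  1  0
  j  2  1
  u  3  2
The bottom-right entry gives D[3][1] = 2, so no sequence of fewer than 2 edits works. Backtracking through the table gives one optimal edit sequence (2 edits):
  eju → eu (del j @2)
  eu → e (del u @2)
Edit distance = 2.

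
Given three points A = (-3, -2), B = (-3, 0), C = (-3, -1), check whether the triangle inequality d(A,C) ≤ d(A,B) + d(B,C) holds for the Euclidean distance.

d(A,B) = √(0² + 2²) = √4 = 2, d(B,C) = √(0² + 1²) = √1 = 1, d(A,C) = √(0² + 1²) = √1 = 1.
d(A,C) = 1 ≤ 2 + 1 = 3. Triangle inequality is satisfied.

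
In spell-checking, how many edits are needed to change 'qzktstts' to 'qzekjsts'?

Let D[i][j] be the edit distance between the first i characters of 'qzktstts' and the first j characters of 'qzekjsts', with D[i][0] = i, D[0][j] = j, and D[i][j] = D[i-1][j-1] if the characters match, else 1 + min(D[i-1][j], D[i][j-1], D[i-1][j-1]). Filling the table (rows: prefixes of 'qzktstts', columns: prefixes of 'qzekjsts'):
     ε  q  z  e  k  j  s  t  s
  ε  0  1  2  3  4  5  6  7  8
  q  1  0  1  2  3  4  5  6  7
  z  2  1  0  1  2  3  4  5  6
  k  3  2  1  1  1  2  3  4  5
  t  4  3  2  2  2  2  3  3  4
  s  5  4  3  3  3  3  2  3  3
  t  6  5  4  4  4  4  3  2  3
  t  7  6  5  5  5  5  4  3  3
  s  8  7  6  6  6  6  5  4  3
The bottom-right entry gives D[8][8] = 3, so no sequence of fewer than 3 edits works. Backtracking through the table gives one optimal edit sequence (3 edits):
  qzktstts → qzektstts (ins e @3)
  qzektstts → qzekjstts (sub t→j @5)
  qzekjstts → qzekjsts (del t @7)
Edit distance = 3.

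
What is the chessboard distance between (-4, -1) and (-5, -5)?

max(|x_i - y_i|) = max(|-4 - (-5)|, |-1 - (-5)|) = max(1, 4) = 4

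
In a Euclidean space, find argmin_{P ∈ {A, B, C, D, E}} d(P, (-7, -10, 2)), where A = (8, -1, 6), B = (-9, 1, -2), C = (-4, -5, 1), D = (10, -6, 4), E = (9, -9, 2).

Distances: d(A) ≈ 17.9444, d(B) ≈ 11.8743, d(C) ≈ 5.9161, d(D) ≈ 17.5784, d(E) ≈ 16.0312. Nearest: C = (-4, -5, 1) with distance 5.9161.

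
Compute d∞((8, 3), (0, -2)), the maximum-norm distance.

max(|x_i - y_i|) = max(|8 - 0|, |3 - (-2)|) = max(8, 5) = 8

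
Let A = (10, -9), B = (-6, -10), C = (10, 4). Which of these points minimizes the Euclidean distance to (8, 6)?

Distances: d(A) ≈ 15.1327, d(B) ≈ 21.2603, d(C) ≈ 2.8284. Nearest: C = (10, 4) with distance 2.8284.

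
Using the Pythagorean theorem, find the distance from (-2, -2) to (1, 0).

√(Σ(x_i - y_i)²) = √((-2 - 1)² + (-2 - 0)²)
= √((-3)² + (-2)²) = √(9 + 4) = √13 ≈ 3.6056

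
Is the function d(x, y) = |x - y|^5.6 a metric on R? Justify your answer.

No. d(x,y) = |x-y|^5.6 fails the triangle inequality since p = 5.6 > 1. Counterexample: x = -1, y = 9, z = 13. d(x,z) = |-1 - 13|^5.6 = 14^5.6 ≈ 2620094.7674, but d(x,y) + d(y,z) = 10^5.6 + 4^5.6 ≈ 398107.1706 + 2352.5342 = 400459.7048. Since 2620094.7674 > 400459.7048, the triangle inequality is violated.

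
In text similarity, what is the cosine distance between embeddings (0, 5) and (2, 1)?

With u = (0, 5), v = (2, 1):
u·v = 0·2 + 5·1 = 0 + 5 = 5.
|u| = √(0² + 5²) = √25, |v| = √(2² + 1²) = √5, so |u||v| = √(25·5) = √125.
cos θ = (u·v)/(|u||v|) = 5/√125 ≈ 0.4472
Cosine distance = 1 - cos θ ≈ 1 - 0.4472 = 0.5528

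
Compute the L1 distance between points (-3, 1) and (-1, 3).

Σ|x_i - y_i| = |-3 - (-1)| + |1 - 3| = 2 + 2 = 4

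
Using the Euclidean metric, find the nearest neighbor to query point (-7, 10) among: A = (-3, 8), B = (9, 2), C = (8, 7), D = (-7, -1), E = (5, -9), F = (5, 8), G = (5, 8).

Distances: d(A) ≈ 4.4721, d(B) ≈ 17.8885, d(C) ≈ 15.2971, d(D) = 11, d(E) ≈ 22.4722, d(F) ≈ 12.1655, d(G) ≈ 12.1655. Nearest: A = (-3, 8) with distance 4.4721.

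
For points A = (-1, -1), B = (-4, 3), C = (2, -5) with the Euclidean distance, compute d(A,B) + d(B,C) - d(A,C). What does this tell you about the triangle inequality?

d(A,B) = √(3² + 4²) = √25 = 5, d(B,C) = √(6² + 8²) = √100 = 10, d(A,C) = √(3² + 4²) = √25 = 5.
d(A,B) + d(B,C) - d(A,C) = 5 + 10 - 5 = 15 - 5 = 10. This is ≥ 0, so the triangle inequality holds for these points.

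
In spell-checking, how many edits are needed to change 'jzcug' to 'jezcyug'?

Let D[i][j] be the edit distance between the first i characters of 'jzcug' and the first j characters of 'jezcyug', with D[i][0] = i, D[0][j] = j, and D[i][j] = D[i-1][j-1] if the characters match, else 1 + min(D[i-1][j], D[i][j-1], D[i-1][j-1]). Filling the table (rows: prefixes of 'jzcug', columns: prefixes of 'jezcyug'):
     ε  j  e  z  c  y  u  g
  ε  0  1  2  3  4  5  6  7
  j  1  0  1  2  3  4  5  6
  z  2  1  1  1  2  3  4  5
  c  3  2  2  2  1  2  3  4
  u  4  3  3  3  2  2  2  3
  g  5  4  4  4  3  3  3  2
The bottom-right entry gives D[5][7] = 2, so no sequence of fewer than 2 edits works. Backtracking through the table gives one optimal edit sequence (2 edits):
  jzcug → jezcug (ins e @2)
  jezcug → jezcyug (ins y @5)
Edit distance = 2.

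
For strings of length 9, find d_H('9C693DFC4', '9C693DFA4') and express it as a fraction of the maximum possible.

Differing positions: 8. Hamming distance = 1. The maximum possible Hamming distance for length-9 strings is 9, so d_H/9 = 1/9 ≈ 0.1111.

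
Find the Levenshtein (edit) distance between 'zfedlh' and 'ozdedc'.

Let D[i][j] be the edit distance between the first i characters of 'zfedlh' and the first j characters of 'ozdedc', with D[i][0] = i, D[0][j] = j, and D[i][j] = D[i-1][j-1] if the characters match, else 1 + min(D[i-1][j], D[i][j-1], D[i-1][j-1]). Filling the table (rows: prefixes of 'zfedlh', columns: prefixes of 'ozdedc'):
     ε  o  z  d  e  d  c
  ε  0  1  2  3  4  5  6
  z  1  1  1  2  3  4  5
  f  2  2  2  2  3  4  5
  e  3  3  3  3  2  3  4
  d  4  4  4  3  3  2  3
  l  5  5  5  4  4  3  3
  h  6  6  6  5  5  4  4
The bottom-right entry gives D[6][6] = 4, so no sequence of fewer than 4 edits works. Backtracking through the table gives one optimal edit sequence (4 edits):
  zfedlh → ozfedlh (ins o @1)
  ozfedlh → ozdedlh (sub f→d @3)
  ozdedlh → ozdedh (del l @6)
  ozdedh → ozdedc (sub h→c @6)
Edit distance = 4.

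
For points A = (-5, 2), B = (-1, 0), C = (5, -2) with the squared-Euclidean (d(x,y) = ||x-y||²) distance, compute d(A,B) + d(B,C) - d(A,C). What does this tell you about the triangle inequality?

d(A,B) = 4² + 2² = 20, d(B,C) = 6² + 2² = 40, d(A,C) = 10² + 4² = 116.
d(A,B) + d(B,C) - d(A,C) = 20 + 40 - 116 = 60 - 116 = -56. This is < 0, so the triangle inequality FAILS for these points (squared-Euclidean is not a metric).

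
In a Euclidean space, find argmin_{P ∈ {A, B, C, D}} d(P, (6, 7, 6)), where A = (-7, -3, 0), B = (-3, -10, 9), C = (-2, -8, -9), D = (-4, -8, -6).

Distances: d(A) ≈ 17.4642, d(B) ≈ 19.4679, d(C) ≈ 22.6716, d(D) ≈ 21.6564. Nearest: A = (-7, -3, 0) with distance 17.4642.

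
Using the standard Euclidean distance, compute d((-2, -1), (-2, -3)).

(Σ|x_i - y_i|^2)^(1/2) = (|-2 - (-2)|^2 + |-1 - (-3)|^2)^(1/2)
= (0^2 + 2^2)^(1/2) = (0 + 4)^(1/2) = (4)^(1/2) = 2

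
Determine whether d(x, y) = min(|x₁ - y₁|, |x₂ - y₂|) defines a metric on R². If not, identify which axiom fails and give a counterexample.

No. d fails identity of indiscernibles: take x = (4, 0) and y = (4, 5). Then d(x,y) = min(|4 - 4|, |0 - 5|) = min(0, 5) = 0, yet x ≠ y.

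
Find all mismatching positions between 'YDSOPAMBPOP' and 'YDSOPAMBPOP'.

Differing positions: none. Hamming distance = 0.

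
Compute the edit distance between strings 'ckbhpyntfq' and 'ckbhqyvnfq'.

Let D[i][j] be the edit distance between the first i characters of 'ckbhpyntfq' and the first j characters of 'ckbhqyvnfq', with D[i][0] = i, D[0][j] = j, and D[i][j] = D[i-1][j-1] if the characters match, else 1 + min(D[i-1][j], D[i][j-1], D[i-1][j-1]). Filling the table (rows: prefixes of 'ckbhpyntfq', columns: prefixes of 'ckbhqyvnfq'):
     ε  c  k  b  h  q  y  v  n  f  q
  ε  0  1  2  3  4  5  6  7  8  9 10
  c  1  0  1  2  3  4  5  6  7  8  9
  k  2  1  0  1  2  3  4  5  6  7  8
  b  3  2  1  0  1  2  3  4  5  6  7
  h  4  3  2  1  0  1  2  3  4  5  6
  p  5  4  3  2  1  1  2  3  4  5  6
  y  6  5  4  3  2  2  1  2  3  4  5
  n  7  6  5  4  3  3  2  2  2  3  4
  t  8  7  6  5  4  4  3  3  3  3  4
  f  9  8  7  6  5  5  4  4  4  3  4
  q 10  9  8  7  6  5  5  5  5  4  3
The bottom-right entry gives D[10][10] = 3, so no sequence of fewer than 3 edits works. Backtracking through the table gives one optimal edit sequence (3 edits):
  ckbhpyntfq → ckbhqyntfq (sub p→q @5)
  ckbhqyntfq → ckbhqyvtfq (sub n→v @7)
  ckbhqyvtfq → ckbhqyvnfq (sub t→n @8)
Edit distance = 3.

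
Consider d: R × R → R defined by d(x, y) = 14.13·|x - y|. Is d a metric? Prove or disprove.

Yes. Since |x - y| is a metric on R and 14.13 > 0, the positive scalar multiple 14.13·|x - y| is also a metric: scaling by a positive constant preserves non-negativity, identity (d=0 ⟺ |x-y|=0 ⟺ x=y), symmetry, and the triangle inequality.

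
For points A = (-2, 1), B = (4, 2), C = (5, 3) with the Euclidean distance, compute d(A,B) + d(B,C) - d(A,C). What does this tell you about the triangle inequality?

d(A,B) = √(6² + 1²) = √37 ≈ 6.0828, d(B,C) = √(1² + 1²) = √2 ≈ 1.4142, d(A,C) = √(7² + 2²) = √53 ≈ 7.2801.
d(A,B) + d(B,C) - d(A,C) = 6.0828 + 1.4142 - 7.2801 = 7.497 - 7.2801 = 0.2169 (to 4 decimal places). This is ≥ 0, so the triangle inequality holds for these points.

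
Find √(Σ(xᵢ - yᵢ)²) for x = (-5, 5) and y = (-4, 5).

√(Σ(x_i - y_i)²) = √((-5 - (-4))² + (5 - 5)²)
= √((-1)² + 0²) = √(1 + 0) = √1 = 1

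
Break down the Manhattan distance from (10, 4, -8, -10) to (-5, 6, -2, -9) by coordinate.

Σ|x_i - y_i| = |10 - (-5)| + |4 - 6| + |-8 - (-2)| + |-10 - (-9)| = 15 + 2 + 6 + 1 = 24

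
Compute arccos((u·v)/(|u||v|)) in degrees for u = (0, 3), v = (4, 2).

With u = (0, 3), v = (4, 2):
u·v = 0·4 + 3·2 = 0 + 6 = 6.
|u| = √(0² + 3²) = √9, |v| = √(4² + 2²) = √20, so |u||v| = √(9·20) = √180.
cos θ = (u·v)/(|u||v|) = 6/√180 ≈ 0.447214
θ = arccos(0.447214) ≈ 63.43°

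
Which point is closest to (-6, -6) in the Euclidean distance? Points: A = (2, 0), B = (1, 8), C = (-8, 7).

Distances: d(A) = 10, d(B) ≈ 15.6525, d(C) ≈ 13.1529. Nearest: A = (2, 0) with distance 10.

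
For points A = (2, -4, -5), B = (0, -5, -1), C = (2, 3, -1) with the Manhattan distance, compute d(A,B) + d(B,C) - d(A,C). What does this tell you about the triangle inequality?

d(A,B) = 2 + 1 + 4 = 7, d(B,C) = 2 + 8 + 0 = 10, d(A,C) = 0 + 7 + 4 = 11.
d(A,B) + d(B,C) - d(A,C) = 7 + 10 - 11 = 17 - 11 = 6. This is ≥ 0, so the triangle inequality holds for these points.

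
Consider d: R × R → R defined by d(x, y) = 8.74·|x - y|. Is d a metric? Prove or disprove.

Yes. Since |x - y| is a metric on R and 8.74 > 0, the positive scalar multiple 8.74·|x - y| is also a metric: scaling by a positive constant preserves non-negativity, identity (d=0 ⟺ |x-y|=0 ⟺ x=y), symmetry, and the triangle inequality.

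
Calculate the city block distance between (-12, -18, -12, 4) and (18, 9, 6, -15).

Σ|x_i - y_i| = |-12 - 18| + |-18 - 9| + |-12 - 6| + |4 - (-15)| = 30 + 27 + 18 + 19 = 94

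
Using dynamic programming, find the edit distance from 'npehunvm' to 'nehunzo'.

Let D[i][j] be the edit distance between the first i characters of 'npehunvm' and the first j characters of 'nehunzo', with D[i][0] = i, D[0][j] = j, and D[i][j] = D[i-1][j-1] if the characters match, else 1 + min(D[i-1][j], D[i][j-1], D[i-1][j-1]). Filling the table (rows: prefixes of 'npehunvm', columns: prefixes of 'nehunzo'):
     ε  n  e  h  u  n  z  o
  ε  0  1  2  3  4  5  6  7
  n  1  0  1  2  3  4  5  6
  p  2  1  1  2  3  4  5  6
  e  3  2  1  2  3  4  5  6
  h  4  3  2  1  2  3  4  5
  u  5  4  3  2  1  2  3  4
  n  6  5  4  3  2  1  2  3
  v  7  6  5  4  3  2  2  3
  m  8  7  6  5  4  3  3  3
The bottom-right entry gives D[8][7] = 3, so no sequence of fewer than 3 edits works. Backtracking through the table gives one optimal edit sequence (3 edits):
  npehunvm → nehunvm (del p @2)
  nehunvm → nehunzm (sub v→z @6)
  nehunzm → nehunzo (sub m→o @7)
Edit distance = 3.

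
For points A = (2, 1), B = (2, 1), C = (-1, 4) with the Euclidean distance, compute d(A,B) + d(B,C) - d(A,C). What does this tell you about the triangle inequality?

d(A,B) = √(0² + 0²) = √0 = 0, d(B,C) = √(3² + 3²) = √18 ≈ 4.2426, d(A,C) = √(3² + 3²) = √18 ≈ 4.2426.
d(A,B) + d(B,C) - d(A,C) = 0 + 4.2426 - 4.2426 = 4.2426 - 4.2426 = 0. This is ≥ 0, so the triangle inequality holds for these points.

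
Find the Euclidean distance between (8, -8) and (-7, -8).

√(Σ(x_i - y_i)²) = √((8 - (-7))² + (-8 - (-8))²)
= √(15² + 0²) = √(225 + 0) = √225 = 15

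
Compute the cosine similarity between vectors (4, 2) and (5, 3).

With u = (4, 2), v = (5, 3):
u·v = 4·5 + 2·3 = 20 + 6 = 26.
|u| = √(4² + 2²) = √20, |v| = √(5² + 3²) = √34, so |u||v| = √(20·34) = √680.
cos θ = (u·v)/(|u||v|) = 26/√680 ≈ 0.9971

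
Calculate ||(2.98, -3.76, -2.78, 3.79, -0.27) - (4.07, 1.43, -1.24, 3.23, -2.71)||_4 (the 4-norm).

(Σ|x_i - y_i|^4)^(1/4) = (|2.98 - 4.07|^4 + |-3.76 - 1.43|^4 + |-2.78 - (-1.24)|^4 + |3.79 - 3.23|^4 + |-0.27 - (-2.71)|^4)^(1/4)
= (1.09^4 + 5.19^4 + 1.54^4 + 0.56^4 + 2.44^4)^(1/4) ≈ (1.4116 + 725.5535 + 5.6245 + 0.0983 + 35.4454)^(1/4) = (768.1333)^(1/4) ≈ 5.2645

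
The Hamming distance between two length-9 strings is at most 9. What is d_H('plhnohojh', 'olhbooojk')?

Differing positions: 1, 4, 6, 9. Hamming distance = 4. The maximum possible Hamming distance for length-9 strings is 9, so d_H/9 = 4/9 ≈ 0.4444.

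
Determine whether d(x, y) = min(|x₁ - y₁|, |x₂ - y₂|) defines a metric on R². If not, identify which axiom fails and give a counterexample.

No. d fails identity of indiscernibles: take x = (2, 0) and y = (2, 5). Then d(x,y) = min(|2 - 2|, |0 - 5|) = min(0, 5) = 0, yet x ≠ y.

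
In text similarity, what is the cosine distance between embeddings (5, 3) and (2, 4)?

With u = (5, 3), v = (2, 4):
u·v = 5·2 + 3·4 = 10 + 12 = 22.
|u| = √(5² + 3²) = √34, |v| = √(2² + 4²) = √20, so |u||v| = √(34·20) = √680.
cos θ = (u·v)/(|u||v|) = 22/√680 ≈ 0.8437
Cosine distance = 1 - cos θ ≈ 1 - 0.8437 = 0.1563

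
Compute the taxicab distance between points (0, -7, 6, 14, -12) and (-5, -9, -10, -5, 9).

Σ|x_i - y_i| = |0 - (-5)| + |-7 - (-9)| + |6 - (-10)| + |14 - (-5)| + |-12 - 9| = 5 + 2 + 16 + 19 + 21 = 63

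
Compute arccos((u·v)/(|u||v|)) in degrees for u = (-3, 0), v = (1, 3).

With u = (-3, 0), v = (1, 3):
u·v = (-3)·1 + 0·3 = (-3) + 0 = -3.
|u| = √((-3)² + 0²) = √9, |v| = √(1² + 3²) = √10, so |u||v| = √(9·10) = √90.
cos θ = (u·v)/(|u||v|) = -3/√90 ≈ -0.316228
θ = arccos(-0.316228) ≈ 108.43°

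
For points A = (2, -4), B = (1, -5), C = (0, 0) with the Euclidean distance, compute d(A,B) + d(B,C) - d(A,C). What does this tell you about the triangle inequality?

d(A,B) = √(1² + 1²) = √2 ≈ 1.4142, d(B,C) = √(1² + 5²) = √26 ≈ 5.099, d(A,C) = √(2² + 4²) = √20 ≈ 4.4721.
d(A,B) + d(B,C) - d(A,C) = 1.4142 + 5.099 - 4.4721 = 6.5132 - 4.4721 = 2.0411 (to 4 decimal places). This is ≥ 0, so the triangle inequality holds for these points.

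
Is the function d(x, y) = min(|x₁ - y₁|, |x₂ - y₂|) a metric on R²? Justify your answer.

No. d fails identity of indiscernibles: take x = (0, 0) and y = (0, 9). Then d(x,y) = min(|0 - 0|, |0 - 9|) = min(0, 9) = 0, yet x ≠ y.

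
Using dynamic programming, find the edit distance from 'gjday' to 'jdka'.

Let D[i][j] be the edit distance between the first i characters of 'gjday' and the first j characters of 'jdka', with D[i][0] = i, D[0][j] = j, and D[i][j] = D[i-1][j-1] if the characters match, else 1 + min(D[i-1][j], D[i][j-1], D[i-1][j-1]). Filling the table (rows: prefixes of 'gjday', columns: prefixes of 'jdka'):
     ε  j  d  k  a
  ε  0  1  2  3  4
  g  1  1  2  3  4
  j  2  1  2  3  4
  d  3  2  1  2  3
  a  4  3  2  2  2
  y  5  4  3  3  3
The bottom-right entry gives D[5][4] = 3, so no sequence of fewer than 3 edits works. Backtracking through the table gives one optimal edit sequence (3 edits):
  gjday → jday (del g @1)
  jday → jdky (sub a→k @3)
  jdky → jdka (sub y→a @4)
Edit distance = 3.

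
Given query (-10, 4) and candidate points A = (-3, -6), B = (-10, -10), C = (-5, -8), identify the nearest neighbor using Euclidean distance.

Distances: d(A) ≈ 12.2066, d(B) = 14, d(C) = 13. Nearest: A = (-3, -6) with distance 12.2066.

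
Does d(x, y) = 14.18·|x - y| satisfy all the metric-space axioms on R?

Yes. Since |x - y| is a metric on R and 14.18 > 0, the positive scalar multiple 14.18·|x - y| is also a metric: scaling by a positive constant preserves non-negativity, identity (d=0 ⟺ |x-y|=0 ⟺ x=y), symmetry, and the triangle inequality.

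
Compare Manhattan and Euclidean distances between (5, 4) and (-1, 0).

L1 = |5 - (-1)| + |4 - 0| = 6 + 4 = 10
L2 = √(6² + 4²) = √52 ≈ 7.2111
L1 ≥ L2 always (equality iff movement is along one axis); L1 > L2 here.
Ratio L1/L2 = 10/√52 ≈ 1.3868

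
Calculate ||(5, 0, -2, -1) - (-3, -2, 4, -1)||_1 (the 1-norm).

Σ|x_i - y_i| = |5 - (-3)| + |0 - (-2)| + |-2 - 4| + |-1 - (-1)| = 8 + 2 + 6 + 0 = 16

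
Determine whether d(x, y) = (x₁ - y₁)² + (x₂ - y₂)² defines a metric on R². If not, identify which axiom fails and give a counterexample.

No. The squared Euclidean distance fails the triangle inequality. Counterexample: x = (0, 0), y = (1, 2), z = (2, 4). d(x,z) = 2² + 4² = 20, but d(x,y) + d(y,z) = (1² + 2²) + (1² + 2²) = 5 + 5 = 10. Since 20 > 10, the triangle inequality is violated. (Note: √d, the ordinary Euclidean distance, IS a metric.)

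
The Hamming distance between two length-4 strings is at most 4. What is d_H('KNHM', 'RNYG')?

Differing positions: 1, 3, 4. Hamming distance = 3. The maximum possible Hamming distance for length-4 strings is 4, so d_H/4 = 3/4 = 0.75.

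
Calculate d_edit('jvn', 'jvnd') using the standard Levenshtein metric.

Let D[i][j] be the edit distance between the first i characters of 'jvn' and the first j characters of 'jvnd', with D[i][0] = i, D[0][j] = j, and D[i][j] = D[i-1][j-1] if the characters match, else 1 + min(D[i-1][j], D[i][j-1], D[i-1][j-1]). Filling the table (rows: prefixes of 'jvn', columns: prefixes of 'jvnd'):
     ε  j  v  n  d
  ε  0  1  2  3  4
  j  1  0  1  2  3
  v  2  1  0  1  2
  n  3  2  1  0  1
The bottom-right entry gives D[3][4] = 1, so no sequence of fewer than 1 edit works. Backtracking through the table gives one optimal edit sequence (1 edit):
  jvn → jvnd (ins d @4)
Edit distance = 1.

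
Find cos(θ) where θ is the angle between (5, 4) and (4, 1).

With u = (5, 4), v = (4, 1):
u·v = 5·4 + 4·1 = 20 + 4 = 24.
|u| = √(5² + 4²) = √41, |v| = √(4² + 1²) = √17, so |u||v| = √(41·17) = √697.
cos θ = (u·v)/(|u||v|) = 24/√697 ≈ 0.9091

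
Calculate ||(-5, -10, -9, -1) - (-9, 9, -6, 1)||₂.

√(Σ(x_i - y_i)²) = √((-5 - (-9))² + (-10 - 9)² + (-9 - (-6))² + (-1 - 1)²)
= √(4² + (-19)² + (-3)² + (-2)²) = √(16 + 361 + 9 + 4) = √390 ≈ 19.7484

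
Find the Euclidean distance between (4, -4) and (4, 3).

√(Σ(x_i - y_i)²) = √((4 - 4)² + (-4 - 3)²)
= √(0² + (-7)²) = √(0 + 49) = √49 = 7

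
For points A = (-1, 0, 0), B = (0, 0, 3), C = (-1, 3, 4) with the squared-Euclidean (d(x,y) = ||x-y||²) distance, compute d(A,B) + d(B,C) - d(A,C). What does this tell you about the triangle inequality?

d(A,B) = 1² + 0² + 3² = 10, d(B,C) = 1² + 3² + 1² = 11, d(A,C) = 0² + 3² + 4² = 25.
d(A,B) + d(B,C) - d(A,C) = 10 + 11 - 25 = 21 - 25 = -4. This is < 0, so the triangle inequality FAILS for these points (squared-Euclidean is not a metric).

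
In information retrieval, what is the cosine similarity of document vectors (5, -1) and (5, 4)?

With u = (5, -1), v = (5, 4):
u·v = 5·5 + (-1)·4 = 25 + (-4) = 21.
|u| = √(5² + (-1)²) = √26, |v| = √(5² + 4²) = √41, so |u||v| = √(26·41) = √1066.
cos θ = (u·v)/(|u||v|) = 21/√1066 ≈ 0.6432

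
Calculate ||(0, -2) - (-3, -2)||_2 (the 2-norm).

(Σ|x_i - y_i|^2)^(1/2) = (|0 - (-3)|^2 + |-2 - (-2)|^2)^(1/2)
= (3^2 + 0^2)^(1/2) = (9 + 0)^(1/2) = (9)^(1/2) = 3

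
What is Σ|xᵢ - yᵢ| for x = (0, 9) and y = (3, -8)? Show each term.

Σ|x_i - y_i| = |0 - 3| + |9 - (-8)| = 3 + 17 = 20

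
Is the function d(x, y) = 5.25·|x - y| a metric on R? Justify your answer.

Yes. Since |x - y| is a metric on R and 5.25 > 0, the positive scalar multiple 5.25·|x - y| is also a metric: scaling by a positive constant preserves non-negativity, identity (d=0 ⟺ |x-y|=0 ⟺ x=y), symmetry, and the triangle inequality.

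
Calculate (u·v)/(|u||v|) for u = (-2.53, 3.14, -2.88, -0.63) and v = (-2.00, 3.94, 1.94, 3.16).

With u = (-2.53, 3.14, -2.88, -0.63), v = (-2.00, 3.94, 1.94, 3.16):
u·v = (-2.53)·(-2) + 3.14·3.94 + (-2.88)·1.94 + (-0.63)·3.16 = 5.06 + 12.3716 + (-5.5872) + (-1.9908) = 9.8536.
|u| = √((-2.53)² + 3.14² + (-2.88)² + (-0.63)²) = √(6.4009 + 9.8596 + 8.2944 + 0.3969) = √24.9518, |v| = √((-2)² + 3.94² + 1.94² + 3.16²) = √(4 + 15.5236 + 3.7636 + 9.9856) = √33.2728.
cos θ = (u·v)/(|u||v|) = 9.8536/(√24.9518·√33.2728) ≈ 0.342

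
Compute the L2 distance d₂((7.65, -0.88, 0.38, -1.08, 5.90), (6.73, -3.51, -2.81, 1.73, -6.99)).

√(Σ(x_i - y_i)²) = √((7.65 - 6.73)² + (-0.88 - (-3.51))² + (0.38 - (-2.81))² + (-1.08 - 1.73)² + (5.9 - (-6.99))²)
= √(0.92² + 2.63² + 3.19² + (-2.81)² + 12.89²) = √(0.8464 + 6.9169 + 10.1761 + 7.8961 + 166.1521) = √191.9876 ≈ 13.856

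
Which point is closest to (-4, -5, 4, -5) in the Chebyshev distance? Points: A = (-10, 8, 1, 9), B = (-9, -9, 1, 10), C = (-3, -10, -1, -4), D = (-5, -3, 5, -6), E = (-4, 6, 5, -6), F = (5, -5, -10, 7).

Distances: d(A) = 14, d(B) = 15, d(C) = 5, d(D) = 2, d(E) = 11, d(F) = 14. Nearest: D = (-5, -3, 5, -6) with distance 2.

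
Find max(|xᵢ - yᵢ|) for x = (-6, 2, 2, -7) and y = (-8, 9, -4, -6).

max(|x_i - y_i|) = max(|-6 - (-8)|, |2 - 9|, |2 - (-4)|, |-7 - (-6)|) = max(2, 7, 6, 1) = 7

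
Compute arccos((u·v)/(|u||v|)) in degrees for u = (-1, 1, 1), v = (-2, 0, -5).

With u = (-1, 1, 1), v = (-2, 0, -5):
u·v = (-1)·(-2) + 1·0 + 1·(-5) = 2 + 0 + (-5) = -3.
|u| = √((-1)² + 1² + 1²) = √3, |v| = √((-2)² + 0² + (-5)²) = √29, so |u||v| = √(3·29) = √87.
cos θ = (u·v)/(|u||v|) = -3/√87 ≈ -0.321634
θ = arccos(-0.321634) ≈ 108.76°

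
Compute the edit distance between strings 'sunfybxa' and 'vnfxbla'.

Let D[i][j] be the edit distance between the first i characters of 'sunfybxa' and the first j characters of 'vnfxbla', with D[i][0] = i, D[0][j] = j, and D[i][j] = D[i-1][j-1] if the characters match, else 1 + min(D[i-1][j], D[i][j-1], D[i-1][j-1]). Filling the table (rows: prefixes of 'sunfybxa', columns: prefixes of 'vnfxbla'):
     ε  v  n  f  x  b  l  a
  ε  0  1  2  3  4  5  6  7
  s  1  1  2  3  4  5  6  7
  u  2  2  2  3  4  5  6  7
  n  3  3  2  3  4  5  6  7
  f  4  4  3  2  3  4  5  6
  y  5  5  4  3  3  4  5  6
  b  6  6  5  4  4  3  4  5
  x  7  7  6  5  4  4  4  5
  a  8  8  7  6  5  5  5  4
The bottom-right entry gives D[8][7] = 4, so no sequence of fewer than 4 edits works. Backtracking through the table gives one optimal edit sequence (4 edits):
  sunfybxa → unfybxa (del s @1)
  unfybxa → vnfybxa (sub u→v @1)
  vnfybxa → vnfxbxa (sub y→x @4)
  vnfxbxa → vnfxbla (sub x→l @6)
Edit distance = 4.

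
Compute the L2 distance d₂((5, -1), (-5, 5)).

√(Σ(x_i - y_i)²) = √((5 - (-5))² + (-1 - 5)²)
= √(10² + (-6)²) = √(100 + 36) = √136 ≈ 11.6619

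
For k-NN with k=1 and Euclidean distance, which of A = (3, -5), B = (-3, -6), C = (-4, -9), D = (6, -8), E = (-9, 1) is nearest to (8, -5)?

Distances: d(A) = 5, d(B) ≈ 11.0454, d(C) ≈ 12.6491, d(D) ≈ 3.6056, d(E) ≈ 18.0278. Nearest: D = (6, -8) with distance 3.6056.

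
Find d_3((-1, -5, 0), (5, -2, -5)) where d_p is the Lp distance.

(Σ|x_i - y_i|^3)^(1/3) = (|-1 - 5|^3 + |-5 - (-2)|^3 + |0 - (-5)|^3)^(1/3)
= (6^3 + 3^3 + 5^3)^(1/3) = (216 + 27 + 125)^(1/3) = (368)^(1/3) ≈ 7.1661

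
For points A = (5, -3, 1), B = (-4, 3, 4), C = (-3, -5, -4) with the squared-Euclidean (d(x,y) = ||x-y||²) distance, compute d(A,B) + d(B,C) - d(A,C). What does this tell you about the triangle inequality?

d(A,B) = 9² + 6² + 3² = 126, d(B,C) = 1² + 8² + 8² = 129, d(A,C) = 8² + 2² + 5² = 93.
d(A,B) + d(B,C) - d(A,C) = 126 + 129 - 93 = 255 - 93 = 162. This is ≥ 0, so the triangle inequality holds for these points.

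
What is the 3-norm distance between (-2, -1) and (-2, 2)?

(Σ|x_i - y_i|^3)^(1/3) = (|-2 - (-2)|^3 + |-1 - 2|^3)^(1/3)
= (0^3 + 3^3)^(1/3) = (0 + 27)^(1/3) = (27)^(1/3) = 3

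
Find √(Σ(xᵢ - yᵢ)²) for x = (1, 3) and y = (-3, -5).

√(Σ(x_i - y_i)²) = √((1 - (-3))² + (3 - (-5))²)
= √(4² + 8²) = √(16 + 64) = √80 ≈ 8.9443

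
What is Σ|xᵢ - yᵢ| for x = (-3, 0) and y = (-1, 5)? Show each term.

Σ|x_i - y_i| = |-3 - (-1)| + |0 - 5| = 2 + 5 = 7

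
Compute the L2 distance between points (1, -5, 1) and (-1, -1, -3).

(Σ|x_i - y_i|^2)^(1/2) = (|1 - (-1)|^2 + |-5 - (-1)|^2 + |1 - (-3)|^2)^(1/2)
= (2^2 + 4^2 + 4^2)^(1/2) = (4 + 16 + 16)^(1/2) = (36)^(1/2) = 6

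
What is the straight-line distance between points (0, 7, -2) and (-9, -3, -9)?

√(Σ(x_i - y_i)²) = √((0 - (-9))² + (7 - (-3))² + (-2 - (-9))²)
= √(9² + 10² + 7²) = √(81 + 100 + 49) = √230 ≈ 15.1658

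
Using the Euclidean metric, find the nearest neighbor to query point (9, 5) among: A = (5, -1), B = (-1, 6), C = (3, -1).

Distances: d(A) ≈ 7.2111, d(B) ≈ 10.0499, d(C) ≈ 8.4853. Nearest: A = (5, -1) with distance 7.2111.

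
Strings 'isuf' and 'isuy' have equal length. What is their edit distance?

Let D[i][j] be the edit distance between the first i characters of 'isuf' and the first j characters of 'isuy', with D[i][0] = i, D[0][j] = j, and D[i][j] = D[i-1][j-1] if the characters match, else 1 + min(D[i-1][j], D[i][j-1], D[i-1][j-1]). Filling the table (rows: prefixes of 'isuf', columns: prefixes of 'isuy'):
     ε  i  s  u  y
  ε  0  1  2  3  4
  i  1  0  1  2  3
  s  2  1  0  1  2
  u  3  2  1  0  1
  f  4  3  2  1  1
The bottom-right entry gives D[4][4] = 1, so no sequence of fewer than 1 edit works. Backtracking through the table gives one optimal edit sequence (1 edit):
  isuf → isuy (sub f→y @4)
Edit distance = 1.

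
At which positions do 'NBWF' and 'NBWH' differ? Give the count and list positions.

Differing positions: 4. Hamming distance = 1.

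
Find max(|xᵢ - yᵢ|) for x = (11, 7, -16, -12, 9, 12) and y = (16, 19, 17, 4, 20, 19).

max(|x_i - y_i|) = max(|11 - 16|, |7 - 19|, |-16 - 17|, |-12 - 4|, |9 - 20|, |12 - 19|) = max(5, 12, 33, 16, 11, 7) = 33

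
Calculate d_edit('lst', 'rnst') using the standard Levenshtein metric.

Let D[i][j] be the edit distance between the first i characters of 'lst' and the first j characters of 'rnst', with D[i][0] = i, D[0][j] = j, and D[i][j] = D[i-1][j-1] if the characters match, else 1 + min(D[i-1][j], D[i][j-1], D[i-1][j-1]). Filling the table (rows: prefixes of 'lst', columns: prefixes of 'rnst'):
     ε  r  n  s  t
  ε  0  1  2  3  4
  l  1  1  2  3  4
  s  2  2  2  2  3
  t  3  3  3  3  2
The bottom-right entry gives D[3][4] = 2, so no sequence of fewer than 2 edits works. Backtracking through the table gives one optimal edit sequence (2 edits):
  lst → rlst (ins r @1)
  rlst → rnst (sub l→n @2)
Edit distance = 2.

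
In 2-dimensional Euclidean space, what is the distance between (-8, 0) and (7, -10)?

√(Σ(x_i - y_i)²) = √((-8 - 7)² + (0 - (-10))²)
= √((-15)² + 10²) = √(225 + 100) = √325 ≈ 18.0278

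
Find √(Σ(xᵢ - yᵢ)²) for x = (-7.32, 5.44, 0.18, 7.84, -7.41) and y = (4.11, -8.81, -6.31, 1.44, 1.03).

√(Σ(x_i - y_i)²) = √((-7.32 - 4.11)² + (5.44 - (-8.81))² + (0.18 - (-6.31))² + (7.84 - 1.44)² + (-7.41 - 1.03)²)
= √((-11.43)² + 14.25² + 6.49² + 6.4² + (-8.44)²) = √(130.6449 + 203.0625 + 42.1201 + 40.96 + 71.2336) = √488.0211 ≈ 22.0912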